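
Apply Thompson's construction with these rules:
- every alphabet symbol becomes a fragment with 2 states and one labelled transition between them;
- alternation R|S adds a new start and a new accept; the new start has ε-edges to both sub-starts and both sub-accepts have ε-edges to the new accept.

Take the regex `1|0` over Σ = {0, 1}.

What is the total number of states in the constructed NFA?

6

Bottom-up over the parse tree:
Each of the 2 symbol leaves contributes a 2-state fragment.
  1|0 — 6 states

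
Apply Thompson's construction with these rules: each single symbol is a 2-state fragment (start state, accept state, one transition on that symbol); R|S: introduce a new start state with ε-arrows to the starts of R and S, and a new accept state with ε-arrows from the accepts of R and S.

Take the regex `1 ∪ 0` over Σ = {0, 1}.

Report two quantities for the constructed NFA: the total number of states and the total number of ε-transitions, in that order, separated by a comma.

6, 4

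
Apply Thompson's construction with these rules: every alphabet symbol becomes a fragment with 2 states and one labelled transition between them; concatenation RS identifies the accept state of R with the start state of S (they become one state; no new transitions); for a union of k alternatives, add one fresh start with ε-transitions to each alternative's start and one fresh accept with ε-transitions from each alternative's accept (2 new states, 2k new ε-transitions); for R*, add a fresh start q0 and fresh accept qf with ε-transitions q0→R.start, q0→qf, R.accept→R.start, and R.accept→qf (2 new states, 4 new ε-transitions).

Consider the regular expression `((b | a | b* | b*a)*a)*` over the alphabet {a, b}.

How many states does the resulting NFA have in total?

Building bottom-up:
Each of the 6 symbol leaves contributes a 2-state fragment.
  b* : 4 states
  b* : 4 states
  b*a : 5 states
  b | a | b* | b*a : 15 states
  (b | a | b* | b*a)* : 17 states
  (b | a | b* | b*a)*a : 18 states
  ((b | a | b* | b*a)*a)* : 20 states

20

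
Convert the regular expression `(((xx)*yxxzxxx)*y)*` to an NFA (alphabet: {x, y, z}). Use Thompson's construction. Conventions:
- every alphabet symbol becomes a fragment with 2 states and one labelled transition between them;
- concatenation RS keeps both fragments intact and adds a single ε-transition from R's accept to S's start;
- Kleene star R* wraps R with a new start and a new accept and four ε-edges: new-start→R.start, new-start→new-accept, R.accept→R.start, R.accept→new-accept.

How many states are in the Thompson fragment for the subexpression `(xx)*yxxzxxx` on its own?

20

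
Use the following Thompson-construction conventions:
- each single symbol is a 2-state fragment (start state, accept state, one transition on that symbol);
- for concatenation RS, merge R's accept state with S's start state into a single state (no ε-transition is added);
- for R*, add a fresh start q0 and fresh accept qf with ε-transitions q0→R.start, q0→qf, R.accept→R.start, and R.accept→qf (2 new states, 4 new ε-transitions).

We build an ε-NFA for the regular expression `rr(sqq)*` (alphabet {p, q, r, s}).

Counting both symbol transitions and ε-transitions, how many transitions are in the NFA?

Recursing over subexpressions:
Each of the 5 symbol leaves contributes 1 transition (1 symbol, 0 ε).
  sqq = 3 transitions (3 symbol, 0 ε)
  (sqq)* = 7 transitions (3 symbol, 4 ε)
  rr(sqq)* = 9 transitions (5 symbol, 4 ε)

9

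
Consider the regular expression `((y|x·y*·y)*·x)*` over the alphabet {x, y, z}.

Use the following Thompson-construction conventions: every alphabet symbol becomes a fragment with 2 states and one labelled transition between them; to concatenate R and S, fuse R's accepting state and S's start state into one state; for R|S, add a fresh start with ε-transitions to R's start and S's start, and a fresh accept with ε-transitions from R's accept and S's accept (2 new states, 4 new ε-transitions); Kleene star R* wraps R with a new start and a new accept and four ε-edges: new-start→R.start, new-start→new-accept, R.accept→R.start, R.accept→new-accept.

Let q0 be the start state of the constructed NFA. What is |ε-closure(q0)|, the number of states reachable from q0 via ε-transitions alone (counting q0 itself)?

Work bottom-up. For each fragment F, track |ε-closure(F.start)| and whether F's accept lies in that closure (i.e. whether F accepts ε). A single-symbol fragment has closure size 1 and does not accept ε.
  y* : C = 1 (new start) + 1 (body) + 1 (new accept) = 3
  x·y*·y : same as the first factor's closure: C = 1
  y|x·y*·y : C = 1 + 1 + 1 = 3 (the new accept is not ε-reachable since no branch accepts ε)
  (y|x·y*·y)* : the star's fresh start ε-reaches both the body's start and the fresh accept: C = 2 + 3 = 5
  (y|x·y*·y)*·x : the left operand accepts ε, so the closure extends into the next operand (the shared merged state is already counted); C = 5 + (1−1) = 5
  ((y|x·y*·y)*·x)* : the star's fresh start ε-reaches both the body's start and the fresh accept: C = 2 + 5 = 7

7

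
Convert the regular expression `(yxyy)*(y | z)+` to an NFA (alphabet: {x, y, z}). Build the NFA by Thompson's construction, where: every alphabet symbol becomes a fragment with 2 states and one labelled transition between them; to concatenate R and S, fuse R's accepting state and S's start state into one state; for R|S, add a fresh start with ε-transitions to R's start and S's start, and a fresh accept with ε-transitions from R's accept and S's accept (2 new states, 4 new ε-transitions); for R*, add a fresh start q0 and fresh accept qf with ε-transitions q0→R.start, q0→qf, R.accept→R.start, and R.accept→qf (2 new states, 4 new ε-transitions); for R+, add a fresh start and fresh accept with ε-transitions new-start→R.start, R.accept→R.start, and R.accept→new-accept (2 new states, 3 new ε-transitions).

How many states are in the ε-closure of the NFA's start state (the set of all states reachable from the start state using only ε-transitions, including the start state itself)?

Compute the ε-closure size of each fragment's start state recursively; a symbol fragment's start has no outgoing ε-edge, so its closure is just itself (size 1).
  yxyy — same as the first factor's closure: |closure| = 1
  (yxyy)* — new start has ε-edges to the inner start and to the new accept, so |closure| = 2 + 1 = 3
  y | z — |closure| = 1 + 1 + 1 = 3 (the new accept is not ε-reachable since no branch accepts ε)
  (y | z)+ — new start ε-reaches only the body's start; the new accept needs a symbol first: |closure| = 1 + 3 = 4
  (yxyy)*(y | z)+ — the left operand accepts ε, so the closure extends into the next operand (the shared merged state is already counted); |closure| = 3 + (4−1) = 6

6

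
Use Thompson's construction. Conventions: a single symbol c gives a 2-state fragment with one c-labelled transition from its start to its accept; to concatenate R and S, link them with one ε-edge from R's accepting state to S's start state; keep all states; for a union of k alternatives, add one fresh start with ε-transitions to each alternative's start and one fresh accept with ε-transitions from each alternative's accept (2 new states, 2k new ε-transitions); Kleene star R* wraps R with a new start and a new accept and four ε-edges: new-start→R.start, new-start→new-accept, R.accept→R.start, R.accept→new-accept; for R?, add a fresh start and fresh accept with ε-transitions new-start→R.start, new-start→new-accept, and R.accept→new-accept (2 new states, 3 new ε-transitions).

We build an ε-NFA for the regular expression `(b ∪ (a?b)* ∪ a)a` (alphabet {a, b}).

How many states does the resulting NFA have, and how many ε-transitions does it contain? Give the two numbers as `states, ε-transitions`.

16, 15

Per subexpression:
Each of the 5 symbol leaves contributes 2 states and 0 ε-transitions.
  a? = 4 states, 3 ε-transitions
  a?b = 6 states, 4 ε-transitions
  (a?b)* = 8 states, 8 ε-transitions
  b ∪ (a?b)* ∪ a = 14 states, 14 ε-transitions
  (b ∪ (a?b)* ∪ a)a = 16 states, 15 ε-transitions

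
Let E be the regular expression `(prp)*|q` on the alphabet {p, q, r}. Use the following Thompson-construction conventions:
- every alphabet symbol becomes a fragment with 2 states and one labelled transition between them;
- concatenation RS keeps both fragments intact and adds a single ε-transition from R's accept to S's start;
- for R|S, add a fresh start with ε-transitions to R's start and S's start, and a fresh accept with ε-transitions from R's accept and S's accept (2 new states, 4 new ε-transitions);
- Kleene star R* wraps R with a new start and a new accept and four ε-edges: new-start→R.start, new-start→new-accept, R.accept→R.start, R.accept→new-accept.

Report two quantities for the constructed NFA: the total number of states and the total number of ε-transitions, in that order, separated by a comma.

Building bottom-up:
Each of the 4 symbol leaves contributes 2 states and 0 ε-transitions.
  prp : 6 states, 2 ε-transitions
  (prp)* : 8 states, 6 ε-transitions
  (prp)*|q : 12 states, 10 ε-transitions

12, 10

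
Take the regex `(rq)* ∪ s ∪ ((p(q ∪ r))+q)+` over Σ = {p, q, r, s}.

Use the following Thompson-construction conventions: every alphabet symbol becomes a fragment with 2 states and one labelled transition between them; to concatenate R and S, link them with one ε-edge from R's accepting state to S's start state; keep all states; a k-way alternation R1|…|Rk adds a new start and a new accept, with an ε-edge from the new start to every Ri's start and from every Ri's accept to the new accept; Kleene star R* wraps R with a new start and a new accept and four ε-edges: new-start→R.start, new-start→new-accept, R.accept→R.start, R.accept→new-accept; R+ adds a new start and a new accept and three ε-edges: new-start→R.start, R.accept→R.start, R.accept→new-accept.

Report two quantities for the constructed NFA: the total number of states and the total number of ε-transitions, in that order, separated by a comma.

24, 23

Recursing over subexpressions:
Each of the 7 symbol leaves contributes 2 states and 0 ε-transitions.
  rq → 4 states, 1 ε-transition
  (rq)* → 6 states, 5 ε-transitions
  q ∪ r → 6 states, 4 ε-transitions
  p(q ∪ r) → 8 states, 5 ε-transitions
  (p(q ∪ r))+ → 10 states, 8 ε-transitions
  (p(q ∪ r))+q → 12 states, 9 ε-transitions
  ((p(q ∪ r))+q)+ → 14 states, 12 ε-transitions
  (rq)* ∪ s ∪ ((p(q ∪ r))+q)+ → 24 states, 23 ε-transitions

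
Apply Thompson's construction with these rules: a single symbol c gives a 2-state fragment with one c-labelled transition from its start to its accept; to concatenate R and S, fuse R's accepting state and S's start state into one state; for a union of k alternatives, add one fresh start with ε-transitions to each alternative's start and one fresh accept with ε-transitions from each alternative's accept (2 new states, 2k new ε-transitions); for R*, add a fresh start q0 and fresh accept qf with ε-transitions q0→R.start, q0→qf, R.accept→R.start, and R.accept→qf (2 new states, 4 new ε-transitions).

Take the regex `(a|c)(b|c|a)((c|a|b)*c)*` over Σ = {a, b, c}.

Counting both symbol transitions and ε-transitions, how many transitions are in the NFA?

Building bottom-up:
Each of the 9 symbol leaves contributes 1 transition (1 symbol, 0 ε).
  a|c → 6 transitions (2 symbol, 4 ε)
  b|c|a → 9 transitions (3 symbol, 6 ε)
  c|a|b → 9 transitions (3 symbol, 6 ε)
  (c|a|b)* → 13 transitions (3 symbol, 10 ε)
  (c|a|b)*c → 14 transitions (4 symbol, 10 ε)
  ((c|a|b)*c)* → 18 transitions (4 symbol, 14 ε)
  (a|c)(b|c|a)((c|a|b)*c)* → 33 transitions (9 symbol, 24 ε)

33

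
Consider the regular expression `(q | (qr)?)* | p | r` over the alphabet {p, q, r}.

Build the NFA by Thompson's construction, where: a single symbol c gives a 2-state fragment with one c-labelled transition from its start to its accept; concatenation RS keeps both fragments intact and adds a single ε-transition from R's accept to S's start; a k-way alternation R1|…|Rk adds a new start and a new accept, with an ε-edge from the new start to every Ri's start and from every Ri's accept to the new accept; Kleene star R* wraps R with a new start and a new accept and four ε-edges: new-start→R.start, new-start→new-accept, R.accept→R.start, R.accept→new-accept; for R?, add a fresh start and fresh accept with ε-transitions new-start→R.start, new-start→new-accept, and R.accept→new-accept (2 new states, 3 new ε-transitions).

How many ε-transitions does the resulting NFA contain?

Per subexpression:
Each of the 5 symbol leaves contributes 0 ε-transitions.
  qr : 1 ε-transition
  (qr)? : 4 ε-transitions
  q | (qr)? : 8 ε-transitions
  (q | (qr)?)* : 12 ε-transitions
  (q | (qr)?)* | p | r : 18 ε-transitions

18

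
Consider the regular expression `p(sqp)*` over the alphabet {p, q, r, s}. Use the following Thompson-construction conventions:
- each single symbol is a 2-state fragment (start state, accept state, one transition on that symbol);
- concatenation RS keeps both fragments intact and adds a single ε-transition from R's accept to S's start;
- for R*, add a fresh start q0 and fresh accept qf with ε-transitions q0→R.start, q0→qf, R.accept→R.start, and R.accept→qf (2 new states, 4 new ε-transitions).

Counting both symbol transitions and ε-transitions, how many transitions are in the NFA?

11

Building bottom-up:
Each of the 4 symbol leaves contributes 1 transition (1 symbol, 0 ε).
  sqp : 5 transitions (3 symbol, 2 ε)
  (sqp)* : 9 transitions (3 symbol, 6 ε)
  p(sqp)* : 11 transitions (4 symbol, 7 ε)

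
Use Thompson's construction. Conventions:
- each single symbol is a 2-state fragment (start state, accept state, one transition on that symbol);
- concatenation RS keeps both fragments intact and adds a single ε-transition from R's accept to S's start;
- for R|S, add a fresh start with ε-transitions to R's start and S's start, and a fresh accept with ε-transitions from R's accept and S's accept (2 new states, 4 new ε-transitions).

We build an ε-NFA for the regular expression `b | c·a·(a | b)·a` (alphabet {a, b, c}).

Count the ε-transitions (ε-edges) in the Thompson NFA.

Per subexpression:
Each of the 6 symbol leaves contributes 0 ε-transitions.
  a | b — 4 ε-transitions
  c·a·(a | b)·a — 7 ε-transitions
  b | c·a·(a | b)·a — 11 ε-transitions

11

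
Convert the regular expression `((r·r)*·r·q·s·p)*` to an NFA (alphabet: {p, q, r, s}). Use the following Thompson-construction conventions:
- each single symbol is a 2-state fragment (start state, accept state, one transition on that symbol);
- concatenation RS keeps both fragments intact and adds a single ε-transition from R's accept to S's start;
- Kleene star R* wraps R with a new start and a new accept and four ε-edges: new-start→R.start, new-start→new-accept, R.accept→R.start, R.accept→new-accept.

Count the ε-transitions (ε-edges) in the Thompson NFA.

Per subexpression:
Each of the 6 symbol leaves contributes 0 ε-transitions.
  r·r → 1 ε-transition
  (r·r)* → 5 ε-transitions
  (r·r)*·r·q·s·p → 9 ε-transitions
  ((r·r)*·r·q·s·p)* → 13 ε-transitions

13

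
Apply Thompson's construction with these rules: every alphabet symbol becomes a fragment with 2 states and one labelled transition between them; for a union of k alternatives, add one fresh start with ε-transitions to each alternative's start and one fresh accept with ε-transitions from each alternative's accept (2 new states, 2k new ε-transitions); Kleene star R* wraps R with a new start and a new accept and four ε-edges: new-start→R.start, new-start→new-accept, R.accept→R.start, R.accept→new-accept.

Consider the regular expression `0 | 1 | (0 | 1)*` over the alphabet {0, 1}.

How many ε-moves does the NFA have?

14

By structural recursion:
Each of the 4 symbol leaves contributes 0 ε-transitions.
  0 | 1 → 4 ε-transitions
  (0 | 1)* → 8 ε-transitions
  0 | 1 | (0 | 1)* → 14 ε-transitions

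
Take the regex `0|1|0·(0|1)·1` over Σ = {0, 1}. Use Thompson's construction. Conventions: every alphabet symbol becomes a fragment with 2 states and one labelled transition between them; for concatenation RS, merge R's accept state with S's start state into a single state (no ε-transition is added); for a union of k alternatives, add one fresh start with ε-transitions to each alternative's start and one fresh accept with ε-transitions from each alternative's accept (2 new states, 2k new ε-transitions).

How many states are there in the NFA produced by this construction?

Building bottom-up:
Each of the 6 symbol leaves contributes a 2-state fragment.
  0|1 — 6 states
  0·(0|1)·1 — 8 states
  0|1|0·(0|1)·1 — 14 states

14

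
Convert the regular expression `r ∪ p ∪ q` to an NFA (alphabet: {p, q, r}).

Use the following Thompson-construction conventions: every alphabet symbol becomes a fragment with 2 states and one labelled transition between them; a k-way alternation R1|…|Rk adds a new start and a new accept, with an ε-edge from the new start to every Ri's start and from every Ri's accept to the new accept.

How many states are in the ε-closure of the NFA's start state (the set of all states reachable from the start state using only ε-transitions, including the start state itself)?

Let C(F) = |ε-closure(F.start)| within fragment F, and note whether F accepts ε. Symbol fragments have C = 1 and do not accept ε. Then:
  r ∪ p ∪ q → C = 1 + 1 + 1 + 1 = 4 (the new accept is not ε-reachable since no branch accepts ε)

4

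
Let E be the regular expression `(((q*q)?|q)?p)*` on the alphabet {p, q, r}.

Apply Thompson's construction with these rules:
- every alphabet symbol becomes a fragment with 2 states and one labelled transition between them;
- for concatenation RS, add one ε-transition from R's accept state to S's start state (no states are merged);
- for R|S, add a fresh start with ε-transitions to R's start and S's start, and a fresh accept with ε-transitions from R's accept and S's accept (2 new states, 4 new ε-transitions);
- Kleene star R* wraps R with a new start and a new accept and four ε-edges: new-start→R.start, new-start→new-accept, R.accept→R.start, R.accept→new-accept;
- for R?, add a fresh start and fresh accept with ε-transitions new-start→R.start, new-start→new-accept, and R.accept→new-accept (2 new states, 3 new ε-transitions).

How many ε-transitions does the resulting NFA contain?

Bottom-up over the parse tree:
Each of the 4 symbol leaves contributes 0 ε-transitions.
  q* → 4 ε-transitions
  q*q → 5 ε-transitions
  (q*q)? → 8 ε-transitions
  (q*q)?|q → 12 ε-transitions
  ((q*q)?|q)? → 15 ε-transitions
  ((q*q)?|q)?p → 16 ε-transitions
  (((q*q)?|q)?p)* → 20 ε-transitions

20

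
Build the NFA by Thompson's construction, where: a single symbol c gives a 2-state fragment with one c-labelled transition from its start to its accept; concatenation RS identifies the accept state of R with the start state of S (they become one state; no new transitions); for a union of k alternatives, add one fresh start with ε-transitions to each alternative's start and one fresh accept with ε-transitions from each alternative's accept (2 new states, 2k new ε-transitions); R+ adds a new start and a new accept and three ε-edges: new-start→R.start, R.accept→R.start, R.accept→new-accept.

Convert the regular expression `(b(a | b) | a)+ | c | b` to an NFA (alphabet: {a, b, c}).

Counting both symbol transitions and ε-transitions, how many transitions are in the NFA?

By structural recursion:
Each of the 6 symbol leaves contributes 1 transition (1 symbol, 0 ε).
  a | b — 6 transitions (2 symbol, 4 ε)
  b(a | b) — 7 transitions (3 symbol, 4 ε)
  b(a | b) | a — 12 transitions (4 symbol, 8 ε)
  (b(a | b) | a)+ — 15 transitions (4 symbol, 11 ε)
  (b(a | b) | a)+ | c | b — 23 transitions (6 symbol, 17 ε)

23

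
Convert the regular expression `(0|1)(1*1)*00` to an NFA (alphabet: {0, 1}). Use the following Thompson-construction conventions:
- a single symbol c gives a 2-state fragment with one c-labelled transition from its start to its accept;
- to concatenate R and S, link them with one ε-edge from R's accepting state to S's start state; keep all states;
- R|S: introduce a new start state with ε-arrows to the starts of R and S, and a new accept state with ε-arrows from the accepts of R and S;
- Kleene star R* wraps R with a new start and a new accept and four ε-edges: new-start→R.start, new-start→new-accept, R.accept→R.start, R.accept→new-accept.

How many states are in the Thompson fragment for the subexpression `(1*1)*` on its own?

8

Fragment for `(1*1)*`:
Each of the 2 symbol leaves contributes a 2-state fragment.
  1* = 4 states
  1*1 = 6 states
  (1*1)* = 8 states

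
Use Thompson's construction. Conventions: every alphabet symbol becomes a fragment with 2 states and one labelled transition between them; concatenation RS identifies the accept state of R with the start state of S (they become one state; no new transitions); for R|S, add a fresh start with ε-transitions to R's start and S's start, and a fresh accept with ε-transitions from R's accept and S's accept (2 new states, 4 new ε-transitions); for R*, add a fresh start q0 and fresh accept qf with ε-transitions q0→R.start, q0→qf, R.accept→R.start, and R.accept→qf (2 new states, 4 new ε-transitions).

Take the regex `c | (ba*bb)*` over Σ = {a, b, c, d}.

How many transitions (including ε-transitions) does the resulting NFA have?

Bottom-up over the parse tree:
Each of the 5 symbol leaves contributes 1 transition (1 symbol, 0 ε).
  a* = 5 transitions (1 symbol, 4 ε)
  ba*bb = 8 transitions (4 symbol, 4 ε)
  (ba*bb)* = 12 transitions (4 symbol, 8 ε)
  c | (ba*bb)* = 17 transitions (5 symbol, 12 ε)

17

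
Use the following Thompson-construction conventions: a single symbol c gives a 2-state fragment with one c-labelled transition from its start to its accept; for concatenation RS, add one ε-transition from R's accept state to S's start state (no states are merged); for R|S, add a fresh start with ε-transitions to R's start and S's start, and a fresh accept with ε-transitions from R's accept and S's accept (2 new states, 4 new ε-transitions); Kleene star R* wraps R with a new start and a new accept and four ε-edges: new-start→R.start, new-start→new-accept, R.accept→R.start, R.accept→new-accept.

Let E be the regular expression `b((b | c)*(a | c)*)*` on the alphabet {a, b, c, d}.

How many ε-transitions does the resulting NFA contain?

Per subexpression:
Each of the 5 symbol leaves contributes 0 ε-transitions.
  b | c → 4 ε-transitions
  (b | c)* → 8 ε-transitions
  a | c → 4 ε-transitions
  (a | c)* → 8 ε-transitions
  (b | c)*(a | c)* → 17 ε-transitions
  ((b | c)*(a | c)*)* → 21 ε-transitions
  b((b | c)*(a | c)*)* → 22 ε-transitions

22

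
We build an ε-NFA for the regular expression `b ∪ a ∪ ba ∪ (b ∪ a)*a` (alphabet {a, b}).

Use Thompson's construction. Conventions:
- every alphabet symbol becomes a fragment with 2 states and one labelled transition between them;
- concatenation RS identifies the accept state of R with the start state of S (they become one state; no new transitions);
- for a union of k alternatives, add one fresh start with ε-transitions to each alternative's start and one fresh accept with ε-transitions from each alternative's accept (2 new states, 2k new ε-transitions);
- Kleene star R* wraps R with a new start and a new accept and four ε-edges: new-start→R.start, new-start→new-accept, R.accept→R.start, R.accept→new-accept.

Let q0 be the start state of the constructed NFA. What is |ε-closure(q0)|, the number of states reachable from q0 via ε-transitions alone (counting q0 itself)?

Compute the ε-closure size of each fragment's start state recursively; a symbol fragment's start has no outgoing ε-edge, so its closure is just itself (size 1).
  ba : |closure| equals the left operand's closure size = 1 (its accept is not ε-reachable, so the closure stops there)
  b ∪ a : |closure| = 1 + 1 + 1 = 3 (the new accept is not ε-reachable since no branch accepts ε)
  (b ∪ a)* : new start has ε-edges to the inner start and to the new accept, so |closure| = 2 + 3 = 5
  (b ∪ a)*a : |closure| = 5 + (1−1) = 5 (closure spills across the concat boundary because the left factor accepts ε)
  b ∪ a ∪ ba ∪ (b ∪ a)*a : |closure| = 1 + 1 + 1 + 1 + 5 = 9 (the new accept is not ε-reachable since no branch accepts ε)

9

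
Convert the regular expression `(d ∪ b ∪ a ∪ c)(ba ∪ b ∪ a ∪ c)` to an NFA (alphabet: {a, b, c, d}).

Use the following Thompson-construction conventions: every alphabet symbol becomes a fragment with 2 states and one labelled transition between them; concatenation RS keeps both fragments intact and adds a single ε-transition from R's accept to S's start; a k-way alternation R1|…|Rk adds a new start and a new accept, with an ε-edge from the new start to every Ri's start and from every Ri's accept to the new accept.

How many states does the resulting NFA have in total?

Bottom-up over the parse tree:
Each of the 9 symbol leaves contributes a 2-state fragment.
  d ∪ b ∪ a ∪ c — 10 states
  ba — 4 states
  ba ∪ b ∪ a ∪ c — 12 states
  (d ∪ b ∪ a ∪ c)(ba ∪ b ∪ a ∪ c) — 22 states

22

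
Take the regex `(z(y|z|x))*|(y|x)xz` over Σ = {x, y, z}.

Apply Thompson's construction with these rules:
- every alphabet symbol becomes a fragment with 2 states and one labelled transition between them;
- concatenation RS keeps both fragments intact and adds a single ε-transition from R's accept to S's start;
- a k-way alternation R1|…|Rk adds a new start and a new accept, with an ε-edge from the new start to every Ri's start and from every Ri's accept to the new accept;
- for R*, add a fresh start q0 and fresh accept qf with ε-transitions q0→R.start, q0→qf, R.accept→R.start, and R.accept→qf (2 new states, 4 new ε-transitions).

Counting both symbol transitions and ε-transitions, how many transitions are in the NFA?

29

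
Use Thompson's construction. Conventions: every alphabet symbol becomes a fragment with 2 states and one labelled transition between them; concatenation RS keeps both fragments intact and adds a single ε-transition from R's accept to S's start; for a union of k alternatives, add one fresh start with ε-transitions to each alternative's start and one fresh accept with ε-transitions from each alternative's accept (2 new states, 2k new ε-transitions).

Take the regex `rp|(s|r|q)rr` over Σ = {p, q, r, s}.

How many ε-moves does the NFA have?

By structural recursion:
Each of the 7 symbol leaves contributes 0 ε-transitions.
  rp = 1 ε-transition
  s|r|q = 6 ε-transitions
  (s|r|q)rr = 8 ε-transitions
  rp|(s|r|q)rr = 13 ε-transitions

13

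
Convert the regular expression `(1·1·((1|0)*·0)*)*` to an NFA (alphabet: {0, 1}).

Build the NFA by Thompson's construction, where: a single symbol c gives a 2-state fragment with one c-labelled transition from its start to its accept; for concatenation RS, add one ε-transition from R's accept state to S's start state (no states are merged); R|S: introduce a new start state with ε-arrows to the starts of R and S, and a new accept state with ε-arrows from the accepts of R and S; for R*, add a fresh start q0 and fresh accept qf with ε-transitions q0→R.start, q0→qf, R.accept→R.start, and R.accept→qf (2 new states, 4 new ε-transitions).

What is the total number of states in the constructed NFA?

18

Bottom-up over the parse tree:
Each of the 5 symbol leaves contributes a 2-state fragment.
  1|0 : 6 states
  (1|0)* : 8 states
  (1|0)*·0 : 10 states
  ((1|0)*·0)* : 12 states
  1·1·((1|0)*·0)* : 16 states
  (1·1·((1|0)*·0)*)* : 18 states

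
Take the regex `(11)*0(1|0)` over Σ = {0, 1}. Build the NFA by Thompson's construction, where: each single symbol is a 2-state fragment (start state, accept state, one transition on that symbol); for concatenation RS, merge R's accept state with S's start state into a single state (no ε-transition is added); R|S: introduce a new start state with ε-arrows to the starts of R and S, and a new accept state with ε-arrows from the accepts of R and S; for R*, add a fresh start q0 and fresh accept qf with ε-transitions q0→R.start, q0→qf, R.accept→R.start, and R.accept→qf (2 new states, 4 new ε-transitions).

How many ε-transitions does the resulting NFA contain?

Recursing over subexpressions:
Each of the 5 symbol leaves contributes 0 ε-transitions.
  11 — 0 ε-transitions
  (11)* — 4 ε-transitions
  1|0 — 4 ε-transitions
  (11)*0(1|0) — 8 ε-transitions

8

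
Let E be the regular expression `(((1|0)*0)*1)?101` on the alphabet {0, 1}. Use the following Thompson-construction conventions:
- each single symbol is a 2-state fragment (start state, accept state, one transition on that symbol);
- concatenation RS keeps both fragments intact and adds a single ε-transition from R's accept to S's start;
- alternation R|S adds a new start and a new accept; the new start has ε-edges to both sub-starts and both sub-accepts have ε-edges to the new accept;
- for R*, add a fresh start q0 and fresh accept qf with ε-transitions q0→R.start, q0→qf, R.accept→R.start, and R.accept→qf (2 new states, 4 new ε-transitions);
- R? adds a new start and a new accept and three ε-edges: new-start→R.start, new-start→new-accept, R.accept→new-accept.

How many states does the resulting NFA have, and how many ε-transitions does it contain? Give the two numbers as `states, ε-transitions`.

By structural recursion:
Each of the 7 symbol leaves contributes 2 states and 0 ε-transitions.
  1|0 → 6 states, 4 ε-transitions
  (1|0)* → 8 states, 8 ε-transitions
  (1|0)*0 → 10 states, 9 ε-transitions
  ((1|0)*0)* → 12 states, 13 ε-transitions
  ((1|0)*0)*1 → 14 states, 14 ε-transitions
  (((1|0)*0)*1)? → 16 states, 17 ε-transitions
  (((1|0)*0)*1)?101 → 22 states, 20 ε-transitions

22, 20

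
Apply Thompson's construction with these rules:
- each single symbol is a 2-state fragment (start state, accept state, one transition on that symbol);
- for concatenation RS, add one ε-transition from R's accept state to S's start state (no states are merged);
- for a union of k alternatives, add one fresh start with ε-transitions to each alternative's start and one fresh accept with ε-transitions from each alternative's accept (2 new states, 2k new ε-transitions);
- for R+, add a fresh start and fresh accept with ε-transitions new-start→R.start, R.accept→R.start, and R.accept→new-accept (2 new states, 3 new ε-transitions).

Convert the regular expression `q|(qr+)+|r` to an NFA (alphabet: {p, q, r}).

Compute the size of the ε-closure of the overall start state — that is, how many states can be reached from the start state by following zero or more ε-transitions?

5

Compute the ε-closure size of each fragment's start state recursively; a symbol fragment's start has no outgoing ε-edge, so its closure is just itself (size 1).
  r+ → new start ε-reaches only the body's start; the new accept needs a symbol first: |closure| = 1 + 1 = 2
  qr+ → same as the first factor's closure: |closure| = 1
  (qr+)+ → new start ε-reaches only the body's start; the new accept needs a symbol first: |closure| = 1 + 1 = 2
  q|(qr+)+|r → |closure| = 1 + 1 + 2 + 1 = 5 (the new accept is not ε-reachable since no branch accepts ε)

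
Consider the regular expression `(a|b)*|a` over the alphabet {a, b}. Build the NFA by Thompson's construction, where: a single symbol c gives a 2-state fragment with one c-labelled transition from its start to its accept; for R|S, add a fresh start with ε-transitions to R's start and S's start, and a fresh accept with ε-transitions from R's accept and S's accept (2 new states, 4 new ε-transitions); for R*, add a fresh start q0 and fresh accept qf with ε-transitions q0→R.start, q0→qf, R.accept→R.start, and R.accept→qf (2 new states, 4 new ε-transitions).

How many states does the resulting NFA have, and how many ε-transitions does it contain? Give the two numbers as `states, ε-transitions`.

12, 12

Bottom-up over the parse tree:
Each of the 3 symbol leaves contributes 2 states and 0 ε-transitions.
  a|b : 6 states, 4 ε-transitions
  (a|b)* : 8 states, 8 ε-transitions
  (a|b)*|a : 12 states, 12 ε-transitions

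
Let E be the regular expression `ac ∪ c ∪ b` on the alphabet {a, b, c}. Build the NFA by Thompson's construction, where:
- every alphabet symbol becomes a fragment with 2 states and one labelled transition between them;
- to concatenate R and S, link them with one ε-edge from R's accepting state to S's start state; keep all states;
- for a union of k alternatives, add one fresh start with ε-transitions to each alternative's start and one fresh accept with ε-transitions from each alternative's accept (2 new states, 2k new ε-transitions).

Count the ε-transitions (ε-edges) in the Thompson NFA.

7

Per subexpression:
Each of the 4 symbol leaves contributes 0 ε-transitions.
  ac → 1 ε-transition
  ac ∪ c ∪ b → 7 ε-transitions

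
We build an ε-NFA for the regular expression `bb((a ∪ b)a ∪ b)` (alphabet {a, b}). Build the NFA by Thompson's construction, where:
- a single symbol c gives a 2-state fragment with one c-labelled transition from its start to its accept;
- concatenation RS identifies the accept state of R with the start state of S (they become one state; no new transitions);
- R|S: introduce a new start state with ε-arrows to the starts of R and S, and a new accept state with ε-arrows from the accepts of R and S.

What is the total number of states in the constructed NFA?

13

Building bottom-up:
Each of the 6 symbol leaves contributes a 2-state fragment.
  a ∪ b = 6 states
  (a ∪ b)a = 7 states
  (a ∪ b)a ∪ b = 11 states
  bb((a ∪ b)a ∪ b) = 13 states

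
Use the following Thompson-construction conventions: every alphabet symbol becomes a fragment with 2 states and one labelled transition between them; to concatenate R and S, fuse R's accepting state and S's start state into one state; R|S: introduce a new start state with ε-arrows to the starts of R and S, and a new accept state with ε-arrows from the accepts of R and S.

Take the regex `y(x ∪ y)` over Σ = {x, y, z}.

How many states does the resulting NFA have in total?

Recursing over subexpressions:
Each of the 3 symbol leaves contributes a 2-state fragment.
  x ∪ y : 6 states
  y(x ∪ y) : 7 states

7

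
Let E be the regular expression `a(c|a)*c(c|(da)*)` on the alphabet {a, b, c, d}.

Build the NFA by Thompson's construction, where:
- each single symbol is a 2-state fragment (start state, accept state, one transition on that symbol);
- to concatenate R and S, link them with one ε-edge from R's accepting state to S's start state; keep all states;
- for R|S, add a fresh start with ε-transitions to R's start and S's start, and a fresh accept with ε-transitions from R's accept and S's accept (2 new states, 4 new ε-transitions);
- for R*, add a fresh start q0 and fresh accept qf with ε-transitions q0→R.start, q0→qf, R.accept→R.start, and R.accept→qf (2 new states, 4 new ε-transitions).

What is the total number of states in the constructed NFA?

22

Building bottom-up:
Each of the 7 symbol leaves contributes a 2-state fragment.
  c|a = 6 states
  (c|a)* = 8 states
  da = 4 states
  (da)* = 6 states
  c|(da)* = 10 states
  a(c|a)*c(c|(da)*) = 22 states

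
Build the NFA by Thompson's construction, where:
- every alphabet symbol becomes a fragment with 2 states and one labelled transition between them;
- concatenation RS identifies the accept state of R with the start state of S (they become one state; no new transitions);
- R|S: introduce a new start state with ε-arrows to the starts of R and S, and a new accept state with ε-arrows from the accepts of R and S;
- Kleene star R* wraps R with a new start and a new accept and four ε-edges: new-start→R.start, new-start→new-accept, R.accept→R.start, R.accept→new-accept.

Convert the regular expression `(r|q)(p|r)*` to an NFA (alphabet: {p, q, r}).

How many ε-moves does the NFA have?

12

Bottom-up over the parse tree:
Each of the 4 symbol leaves contributes 0 ε-transitions.
  r|q — 4 ε-transitions
  p|r — 4 ε-transitions
  (p|r)* — 8 ε-transitions
  (r|q)(p|r)* — 12 ε-transitions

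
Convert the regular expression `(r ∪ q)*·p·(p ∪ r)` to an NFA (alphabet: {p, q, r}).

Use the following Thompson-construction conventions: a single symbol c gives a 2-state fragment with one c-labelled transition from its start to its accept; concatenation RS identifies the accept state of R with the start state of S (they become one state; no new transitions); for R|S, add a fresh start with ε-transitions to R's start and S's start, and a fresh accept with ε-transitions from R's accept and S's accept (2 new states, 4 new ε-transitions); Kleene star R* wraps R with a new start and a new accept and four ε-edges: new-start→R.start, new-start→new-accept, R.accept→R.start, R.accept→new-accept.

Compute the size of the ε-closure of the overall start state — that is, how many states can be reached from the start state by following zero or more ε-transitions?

5

Compute the ε-closure size of each fragment's start state recursively; a symbol fragment's start has no outgoing ε-edge, so its closure is just itself (size 1).
  r ∪ q — new start ε-reaches every alternative's start; none of them accept ε, so the new accept is not reached: |ε-closure| = 1 + 1 + 1 = 3
  (r ∪ q)* — the star's fresh start ε-reaches both the body's start and the fresh accept: |ε-closure| = 2 + 3 = 5
  p ∪ r — new start ε-reaches every alternative's start; none of them accept ε, so the new accept is not reached: |ε-closure| = 1 + 1 + 1 = 3
  (r ∪ q)*·p·(p ∪ r) — |ε-closure| = 5 + (1−1) = 5 (closure spills across the concat boundary because the left factor accepts ε)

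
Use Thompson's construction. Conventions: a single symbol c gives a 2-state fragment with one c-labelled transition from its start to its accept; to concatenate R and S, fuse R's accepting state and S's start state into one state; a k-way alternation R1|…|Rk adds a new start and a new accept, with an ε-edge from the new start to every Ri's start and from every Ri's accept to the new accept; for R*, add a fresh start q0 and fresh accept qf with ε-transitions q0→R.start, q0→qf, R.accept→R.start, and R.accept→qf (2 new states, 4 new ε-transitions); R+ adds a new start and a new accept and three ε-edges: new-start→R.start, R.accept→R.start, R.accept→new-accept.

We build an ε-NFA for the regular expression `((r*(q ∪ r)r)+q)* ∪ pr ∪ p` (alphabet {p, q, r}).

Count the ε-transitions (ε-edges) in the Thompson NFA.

Bottom-up over the parse tree:
Each of the 8 symbol leaves contributes 0 ε-transitions.
  r* : 4 ε-transitions
  q ∪ r : 4 ε-transitions
  r*(q ∪ r)r : 8 ε-transitions
  (r*(q ∪ r)r)+ : 11 ε-transitions
  (r*(q ∪ r)r)+q : 11 ε-transitions
  ((r*(q ∪ r)r)+q)* : 15 ε-transitions
  pr : 0 ε-transitions
  ((r*(q ∪ r)r)+q)* ∪ pr ∪ p : 21 ε-transitions

21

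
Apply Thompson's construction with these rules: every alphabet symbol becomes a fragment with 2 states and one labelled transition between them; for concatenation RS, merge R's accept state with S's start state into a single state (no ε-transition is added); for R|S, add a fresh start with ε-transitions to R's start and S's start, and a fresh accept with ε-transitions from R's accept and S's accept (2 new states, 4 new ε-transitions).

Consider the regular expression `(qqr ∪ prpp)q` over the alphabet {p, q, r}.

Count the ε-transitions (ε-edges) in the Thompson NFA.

4

By structural recursion:
Each of the 8 symbol leaves contributes 0 ε-transitions.
  qqr : 0 ε-transitions
  prpp : 0 ε-transitions
  qqr ∪ prpp : 4 ε-transitions
  (qqr ∪ prpp)q : 4 ε-transitions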